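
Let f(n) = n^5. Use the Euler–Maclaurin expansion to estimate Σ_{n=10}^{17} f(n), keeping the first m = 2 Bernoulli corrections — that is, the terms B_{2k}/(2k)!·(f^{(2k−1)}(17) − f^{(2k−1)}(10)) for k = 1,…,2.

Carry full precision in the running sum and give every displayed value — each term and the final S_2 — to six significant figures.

S_2 ≈ 4.64681e+06

The integral term ∫_10^17 x^5 dx = 3.85626e+06.
Boundary: ½(f(10) + f(17)) = ½(100000 + 1.41986e+06) = 759928.
So far: 4.61619e+06.
k=1: B_{2}/(2)! × [f^{(1)}(17) − f^{(1)}(10)] = 1/12 × (417605 − 50000.0) = 30633.8.
Partial sum through k=1: 4.64682e+06.
k=2: B_{4}/(4)! × [f^{(3)}(17) − f^{(3)}(10)] = −1/720 × (17340.0 − 6000.00) = -15.7500.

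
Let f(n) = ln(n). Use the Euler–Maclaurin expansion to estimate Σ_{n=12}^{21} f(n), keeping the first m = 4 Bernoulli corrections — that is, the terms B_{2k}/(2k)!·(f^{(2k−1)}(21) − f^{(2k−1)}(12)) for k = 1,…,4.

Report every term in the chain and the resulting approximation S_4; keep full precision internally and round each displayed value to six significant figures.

The integral term ∫_12^21 ln(x) dx = 25.1161.
½[f(12) + f(21)] = ½[2.48491 + 3.04452] = 2.76471.
So far: 27.8808.
k=1: B_{2}/(2)! × [f^{(1)}(21) − f^{(1)}(12)] = 1/12 × (0.0476190 − 0.0833333) = -0.00297619.
After k=1: 27.8778.
k=2: B_{4}/(4)! × [f^{(3)}(21) − f^{(3)}(12)] = −1/720 × (0.000215959 − 0.00115741) = 1.30757e-06.
After k=2: 27.8778.
k=3: B_{6}/(6)! × [f^{(5)}(21) − f^{(5)}(12)] = 1/30240 × (5.87645e-06 − 9.64506e-05) = -2.99518e-09.
After k=3: 27.8778.
k=4: B_{8}/(8)! × [f^{(7)}(21) − f^{(7)}(12)] = −1/1209600 × (3.99758e-07 − 2.00939e-05) = 1.62815e-11.

S_4 ≈ 27.8778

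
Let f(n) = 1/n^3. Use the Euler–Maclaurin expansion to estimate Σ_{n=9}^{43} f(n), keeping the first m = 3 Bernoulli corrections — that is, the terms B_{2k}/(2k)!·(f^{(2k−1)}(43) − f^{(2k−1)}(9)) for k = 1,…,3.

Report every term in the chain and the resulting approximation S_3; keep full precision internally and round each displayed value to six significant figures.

Integral: ∫_9^43 1/x^3 dx = 0.00590242.
Endpoint term: (f(9) + f(43))/2 = (0.00137174 + 1.25775e-05)/2 = 0.000692160.
Integral + boundary = 0.00659458.
k=1: B_{2}/(2)! × [f^{(1)}(43) − f^{(1)}(9)] = 1/12 × (-8.77501e-07 − (-0.000457247)) = 3.80308e-05.
Partial sum through k=1: 0.00663261.
k=2: B_{4}/(4)! × [f^{(3)}(43) − f^{(3)}(9)] = −1/720 × (-9.49162e-09 − (-0.000112901)) = -1.56793e-07.
Partial sum through k=2: 0.00663246.
k=3: B_{6}/(6)! × [f^{(5)}(43) − f^{(5)}(9)] = 1/30240 × (-2.15602e-10 − (-5.85410e-05)) = 1.93587e-09.

S_3 ≈ 0.00663246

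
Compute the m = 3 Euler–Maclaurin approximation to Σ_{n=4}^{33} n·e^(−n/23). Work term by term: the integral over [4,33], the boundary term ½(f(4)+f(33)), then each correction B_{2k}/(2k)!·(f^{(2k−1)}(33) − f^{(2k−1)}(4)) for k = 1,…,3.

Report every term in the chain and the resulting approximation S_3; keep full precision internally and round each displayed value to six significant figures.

S_3 ≈ 220.655

The integral term ∫_4^33 x·e^(−x/23) dx = 215.110.
½[f(4) + f(33)] = ½[3.36148 + 7.85952] = 5.61050.
Running total after boundary: 220.721.
Order-1 term: 1/12 · (-0.103551 − 0.694219) = -0.0664808.
Running total after k=1: 220.654.
Order-2 term: −1/720 · (0.000704694 − 0.00448952) = 5.25671e-06.
Running total after k=2: 220.655.
Order-3 term: 1/30240 · (3.03429e-06 − 1.44929e-05) = -3.78921e-10.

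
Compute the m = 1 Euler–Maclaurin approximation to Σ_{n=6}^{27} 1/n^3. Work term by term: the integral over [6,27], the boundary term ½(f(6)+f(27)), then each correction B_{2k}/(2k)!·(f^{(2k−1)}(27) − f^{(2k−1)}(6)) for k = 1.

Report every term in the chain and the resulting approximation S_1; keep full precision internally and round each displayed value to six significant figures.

Integral: ∫_6^27 1/x^3 dx = 0.0132030.
Endpoint term: (f(6) + f(27))/2 = (0.00462963 + 5.08053e-05)/2 = 0.00234022.
Running total after boundary: 0.0155432.
Order-1 term: 1/12 · (-5.64503e-06 − (-0.00231481)) = 0.000192431.

S_1 ≈ 0.0157357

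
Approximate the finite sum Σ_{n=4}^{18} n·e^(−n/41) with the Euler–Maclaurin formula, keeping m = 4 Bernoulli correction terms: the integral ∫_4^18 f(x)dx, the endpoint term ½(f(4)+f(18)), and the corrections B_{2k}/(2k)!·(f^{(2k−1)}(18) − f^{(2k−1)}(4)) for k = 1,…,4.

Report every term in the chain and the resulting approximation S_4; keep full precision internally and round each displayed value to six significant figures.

S_4 ≈ 121.635

∫_4^18 x·e^(−x/41) dx evaluates to 114.057.
Boundary: ½(f(4) + f(18)) = ½(3.62819 + 11.6040) = 7.61608.
So far: 121.673.
k=1: B_{2}/(2)! × [f^{(1)}(18) − f^{(1)}(4)] = 1/12 × (0.361641 − 0.818555) = -0.0380761.
Running total after k=1: 121.635.
k=2: B_{4}/(4)! × [f^{(3)}(18) − f^{(3)}(4)] = −1/720 × (0.000982137 − 0.00156612) = 8.11089e-07.
Running total after k=2: 121.635.
k=3: B_{6}/(6)! × [f^{(5)}(18) − f^{(5)}(4)] = 1/30240 × (1.04053e-06 − 1.57364e-06) = -1.76293e-11.
Running total after k=3: 121.635.
k=4: B_{8}/(8)! × [f^{(7)}(18) − f^{(7)}(4)] = −1/1209600 × (8.90429e-10 − 1.31804e-09) = 3.53516e-16.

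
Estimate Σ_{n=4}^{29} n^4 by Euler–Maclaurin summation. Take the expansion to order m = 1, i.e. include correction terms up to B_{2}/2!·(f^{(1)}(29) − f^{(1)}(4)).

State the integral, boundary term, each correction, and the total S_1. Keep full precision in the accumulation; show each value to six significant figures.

S_1 ≈ 4.46390e+06

Integral: ∫_4^29 x^4 dx = 4.10202e+06.
Boundary: ½(f(4) + f(29)) = ½(256.000 + 707281) = 353768.
Integral + boundary = 4.45579e+06.
Order-1 term: 1/12 · (97556.0 − 256.000) = 8108.33.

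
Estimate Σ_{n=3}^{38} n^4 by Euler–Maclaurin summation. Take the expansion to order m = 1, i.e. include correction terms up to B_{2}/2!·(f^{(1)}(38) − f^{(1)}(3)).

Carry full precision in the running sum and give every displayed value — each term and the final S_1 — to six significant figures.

S_1 ≈ 1.69079e+07

∫_3^38 x^4 dx evaluates to 1.58470e+07.
Endpoint term: (f(3) + f(38))/2 = (81.0000 + 2.08514e+06)/2 = 1.04261e+06.
So far: 1.68896e+07.
Correction k=1: B_{2}/2! · (f^{(1)}(38) − f^{(1)}(3)) = 1/12 · (219488 − 108.000) = 18281.7.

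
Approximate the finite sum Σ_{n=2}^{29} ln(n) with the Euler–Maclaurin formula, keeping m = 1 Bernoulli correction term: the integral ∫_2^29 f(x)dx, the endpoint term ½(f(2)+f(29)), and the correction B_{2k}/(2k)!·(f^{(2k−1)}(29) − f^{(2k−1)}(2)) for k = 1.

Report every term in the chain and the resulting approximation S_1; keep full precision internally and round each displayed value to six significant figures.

Integral: ∫_2^29 ln(x) dx = 69.2653.
½[f(2) + f(29)] = ½[0.693147 + 3.36730] = 2.03022.
Running total after boundary: 71.2955.
Correction k=1: B_{2}/2! · (f^{(1)}(29) − f^{(1)}(2)) = 1/12 · (0.0344828 − 0.500000) = -0.0387931.

S_1 ≈ 71.2567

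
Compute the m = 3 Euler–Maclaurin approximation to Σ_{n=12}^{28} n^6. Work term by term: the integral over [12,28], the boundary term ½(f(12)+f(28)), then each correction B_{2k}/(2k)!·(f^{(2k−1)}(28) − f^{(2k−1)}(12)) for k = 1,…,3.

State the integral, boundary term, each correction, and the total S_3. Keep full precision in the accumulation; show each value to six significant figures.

Integral: ∫_12^28 x^6 dx = 1.92244e+09.
Boundary: ½(f(12) + f(28)) = ½(2.98598e+06 + 4.81890e+08) = 2.42438e+08.
Running total after boundary: 2.16488e+09.
Order-1 term: 1/12 · (1.03262e+08 − 1.49299e+06) = 8.48077e+06.
After k=1: 2.17336e+09.
Order-2 term: −1/720 · (2.63424e+06 − 207360) = -3370.67.
After k=2: 2.17336e+09.
Order-3 term: 1/30240 · (20160.0 − 8640.00) = 0.380952.

S_3 ≈ 2.17336e+09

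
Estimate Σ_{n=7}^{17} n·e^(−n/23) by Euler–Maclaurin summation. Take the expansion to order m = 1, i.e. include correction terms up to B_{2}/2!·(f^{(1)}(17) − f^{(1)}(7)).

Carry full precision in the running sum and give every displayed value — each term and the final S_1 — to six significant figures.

S_1 ≈ 76.2285

Integral: ∫_7^17 x·e^(−x/23) dx = 69.6203.
½[f(7) + f(17)] = ½[5.16323 + 8.11799] = 6.64061.
So far: 76.2609.
k=1: B_{2}/(2)! × [f^{(1)}(17) − f^{(1)}(7)] = 1/12 × (0.124573 − 0.513116) = -0.0323786.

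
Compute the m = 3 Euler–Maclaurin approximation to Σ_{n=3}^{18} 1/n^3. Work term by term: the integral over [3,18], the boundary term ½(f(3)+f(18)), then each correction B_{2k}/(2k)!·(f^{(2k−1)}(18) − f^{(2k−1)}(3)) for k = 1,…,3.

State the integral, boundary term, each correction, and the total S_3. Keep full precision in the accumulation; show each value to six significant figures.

Integral: ∫_3^18 1/x^3 dx = 0.0540123.
Endpoint term: (f(3) + f(18))/2 = (0.0370370 + 0.000171468)/2 = 0.0186043.
So far: 0.0726166.
Correction k=1: B_{2}/2! · (f^{(1)}(18) − f^{(1)}(3)) = 1/12 · (-2.85780e-05 − (-0.0370370)) = 0.00308404.
After k=1: 0.0757006.
Correction k=2: B_{4}/4! · (f^{(3)}(18) − f^{(3)}(3)) = −1/720 · (-1.76407e-06 − (-0.0823045)) = -0.000114309.
After k=2: 0.0755863.
Correction k=3: B_{6}/6! · (f^{(5)}(18) − f^{(5)}(3)) = 1/30240 · (-2.28676e-07 − (-0.384088)) = 1.27013e-05.

S_3 ≈ 0.0755990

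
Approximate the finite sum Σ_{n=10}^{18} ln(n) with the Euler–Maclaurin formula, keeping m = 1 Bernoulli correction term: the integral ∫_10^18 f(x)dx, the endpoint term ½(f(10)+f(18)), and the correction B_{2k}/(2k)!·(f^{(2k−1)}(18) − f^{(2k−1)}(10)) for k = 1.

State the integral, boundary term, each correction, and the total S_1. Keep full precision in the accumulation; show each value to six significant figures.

S_1 ≈ 23.5936

∫_10^18 ln(x) dx evaluates to 21.0008.
Endpoint term: (f(10) + f(18))/2 = (2.30259 + 2.89037)/2 = 2.59648.
So far: 23.5973.
k=1: B_{2}/(2)! × [f^{(1)}(18) − f^{(1)}(10)] = 1/12 × (0.0555556 − 0.100000) = -0.00370370.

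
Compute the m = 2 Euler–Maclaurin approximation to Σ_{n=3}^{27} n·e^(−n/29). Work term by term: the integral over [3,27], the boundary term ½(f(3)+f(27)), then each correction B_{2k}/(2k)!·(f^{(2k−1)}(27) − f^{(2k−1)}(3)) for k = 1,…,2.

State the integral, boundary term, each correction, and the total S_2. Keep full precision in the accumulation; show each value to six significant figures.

The integral term ∫_3^27 x·e^(−x/29) dx = 196.706.
Boundary: ½(f(3) + f(27)) = ½(2.70517 + 10.6419) = 6.67355.
So far: 203.379.
k=1: B_{2}/(2)! × [f^{(1)}(27) − f^{(1)}(3)] = 1/12 × (0.0271825 − 0.808441) = -0.0651049.
Partial sum through k=1: 203.314.
k=2: B_{4}/(4)! × [f^{(3)}(27) − f^{(3)}(3)] = −1/720 × (0.000969648 − 0.00310569) = 2.96673e-06.

S_2 ≈ 203.314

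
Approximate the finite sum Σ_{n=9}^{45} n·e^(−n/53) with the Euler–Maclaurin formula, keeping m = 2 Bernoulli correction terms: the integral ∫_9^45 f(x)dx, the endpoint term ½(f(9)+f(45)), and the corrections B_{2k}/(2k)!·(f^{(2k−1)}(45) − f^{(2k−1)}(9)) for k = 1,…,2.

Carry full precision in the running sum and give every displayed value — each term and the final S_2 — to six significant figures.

S_2 ≈ 564.087

The integral term ∫_9^45 x·e^(−x/53) dx = 550.717.
½[f(9) + f(45)] = ½[7.59442 + 19.2518] = 13.4231.
So far: 564.140.
k=1: B_{2}/(2)! × [f^{(1)}(45) − f^{(1)}(9)] = 1/12 × (0.0645764 − 0.700533) = -0.0529964.
After k=1: 564.087.
k=2: B_{4}/(4)! × [f^{(3)}(45) − f^{(3)}(9)] = −1/720 × (0.000327595 − 0.000850189) = 7.25826e-07.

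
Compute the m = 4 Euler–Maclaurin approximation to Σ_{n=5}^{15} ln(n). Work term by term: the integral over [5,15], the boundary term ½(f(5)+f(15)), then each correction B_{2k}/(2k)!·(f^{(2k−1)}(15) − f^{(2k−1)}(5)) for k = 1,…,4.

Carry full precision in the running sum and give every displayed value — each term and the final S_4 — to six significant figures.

S_4 ≈ 24.7212

Integral: ∫_5^15 ln(x) dx = 22.5736.
Endpoint term: (f(5) + f(15))/2 = (1.60944 + 2.70805)/2 = 2.15874.
Integral + boundary = 24.7323.
Correction k=1: B_{2}/2! · (f^{(1)}(15) − f^{(1)}(5)) = 1/12 · (0.0666667 − 0.200000) = -0.0111111.
Partial sum through k=1: 24.7212.
Correction k=2: B_{4}/4! · (f^{(3)}(15) − f^{(3)}(5)) = −1/720 · (0.000592593 − 0.0160000) = 2.13992e-05.
Partial sum through k=2: 24.7212.
Correction k=3: B_{6}/6! · (f^{(5)}(15) − f^{(5)}(5)) = 1/30240 · (3.16049e-05 − 0.00768000) = -2.52923e-07.
Partial sum through k=3: 24.7212.
Correction k=4: B_{8}/8! · (f^{(7)}(15) − f^{(7)}(5)) = −1/1209600 · (4.21399e-06 − 0.00921600) = 7.61556e-09.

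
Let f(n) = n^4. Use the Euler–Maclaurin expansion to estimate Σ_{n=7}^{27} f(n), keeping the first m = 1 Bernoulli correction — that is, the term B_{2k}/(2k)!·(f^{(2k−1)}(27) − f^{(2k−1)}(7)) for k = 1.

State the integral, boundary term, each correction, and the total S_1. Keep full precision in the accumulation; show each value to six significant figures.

S_1 ≈ 3.13979e+06

∫_7^27 x^4 dx evaluates to 2.86642e+06.
Endpoint term: (f(7) + f(27))/2 = (2401.00 + 531441)/2 = 266921.
So far: 3.13334e+06.
k=1: B_{2}/(2)! × [f^{(1)}(27) − f^{(1)}(7)] = 1/12 × (78732.0 − 1372.00) = 6446.67.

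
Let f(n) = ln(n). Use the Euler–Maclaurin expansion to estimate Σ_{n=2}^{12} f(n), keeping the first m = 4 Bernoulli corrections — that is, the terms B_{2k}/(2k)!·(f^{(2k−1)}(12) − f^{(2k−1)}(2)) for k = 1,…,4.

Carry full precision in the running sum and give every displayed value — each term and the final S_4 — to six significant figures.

The integral term ∫_2^12 ln(x) dx = 18.4326.
½[f(2) + f(12)] = ½[0.693147 + 2.48491] = 1.58903.
Integral + boundary = 20.0216.
Correction k=1: B_{2}/2! · (f^{(1)}(12) − f^{(1)}(2)) = 1/12 · (0.0833333 − 0.500000) = -0.0347222.
After k=1: 19.9869.
Correction k=2: B_{4}/4! · (f^{(3)}(12) − f^{(3)}(2)) = −1/720 · (0.00115741 − 0.250000) = 0.000345615.
After k=2: 19.9872.
Correction k=3: B_{6}/6! · (f^{(5)}(12) − f^{(5)}(2)) = 1/30240 · (9.64506e-05 − 0.750000) = -2.47984e-05.
After k=3: 19.9872.
Correction k=4: B_{8}/8! · (f^{(7)}(12) − f^{(7)}(2)) = −1/1209600 · (2.00939e-05 − 5.62500) = 4.65028e-06.

S_4 ≈ 19.9872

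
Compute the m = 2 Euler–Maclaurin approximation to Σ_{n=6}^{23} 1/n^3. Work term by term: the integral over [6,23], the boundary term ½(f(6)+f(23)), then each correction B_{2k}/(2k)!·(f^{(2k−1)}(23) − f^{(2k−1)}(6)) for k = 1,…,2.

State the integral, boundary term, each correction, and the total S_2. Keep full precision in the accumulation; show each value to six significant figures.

Integral: ∫_6^23 1/x^3 dx = 0.0129437.
Endpoint term: (f(6) + f(23))/2 = (0.00462963 + 8.21895e-05)/2 = 0.00235591.
Running total after boundary: 0.0152996.
Order-1 term: 1/12 · (-1.07204e-05 − (-0.00231481)) = 0.000192008.
Running total after k=1: 0.0154916.
Order-2 term: −1/720 · (-4.05307e-07 − (-0.00128601)) = -1.78556e-06.

S_2 ≈ 0.0154898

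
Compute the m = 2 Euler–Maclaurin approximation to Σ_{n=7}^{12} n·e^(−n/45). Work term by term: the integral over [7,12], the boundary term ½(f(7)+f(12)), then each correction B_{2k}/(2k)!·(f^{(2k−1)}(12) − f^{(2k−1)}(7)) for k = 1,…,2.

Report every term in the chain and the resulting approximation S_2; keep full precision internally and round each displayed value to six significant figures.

S_2 ≈ 45.8702

∫_7^12 x·e^(−x/45) dx evaluates to 38.2923.
Boundary: ½(f(7) + f(12)) = ½(5.99158 + 9.19114) = 7.59136.
So far: 45.8837.
k=1: B_{2}/(2)! × [f^{(1)}(12) − f^{(1)}(7)] = 1/12 × (0.561681 − 0.722793) = -0.0134260.
After k=1: 45.8702.
k=2: B_{4}/(4)! × [f^{(3)}(12) − f^{(3)}(7)] = −1/720 × (0.00103385 − 0.00120231) = 2.33975e-07.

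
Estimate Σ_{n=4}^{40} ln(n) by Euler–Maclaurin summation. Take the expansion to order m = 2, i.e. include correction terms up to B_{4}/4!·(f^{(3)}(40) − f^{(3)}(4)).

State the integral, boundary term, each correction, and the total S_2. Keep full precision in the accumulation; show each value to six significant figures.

S_2 ≈ 108.529

Integral: ∫_4^40 ln(x) dx = 106.010.
Boundary: ½(f(4) + f(40)) = ½(1.38629 + 3.68888) = 2.53759.
Running total after boundary: 108.548.
k=1: B_{2}/(2)! × [f^{(1)}(40) − f^{(1)}(4)] = 1/12 × (0.0250000 − 0.250000) = -0.0187500.
Running total after k=1: 108.529.
k=2: B_{4}/(4)! × [f^{(3)}(40) − f^{(3)}(4)] = −1/720 × (3.12500e-05 − 0.0312500) = 4.33594e-05.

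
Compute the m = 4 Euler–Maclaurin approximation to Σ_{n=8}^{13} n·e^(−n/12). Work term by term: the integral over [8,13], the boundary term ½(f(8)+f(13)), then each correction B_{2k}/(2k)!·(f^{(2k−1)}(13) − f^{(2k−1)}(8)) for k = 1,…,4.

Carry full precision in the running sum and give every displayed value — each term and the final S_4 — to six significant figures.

Integral: ∫_8^13 x·e^(−x/12) dx = 21.6805.
Boundary: ½(f(8) + f(13)) = ½(4.10734 + 4.40005) = 4.25369.
Running total after boundary: 25.9342.
k=1: B_{2}/(2)! × [f^{(1)}(13) − f^{(1)}(8)] = 1/12 × (-0.0282055 − 0.171139) = -0.0166120.
Partial sum through k=1: 25.9176.
k=2: B_{4}/(4)! × [f^{(3)}(13) − f^{(3)}(8)] = −1/720 × (0.00450504 − 0.00831926) = 5.29753e-06.
Partial sum through k=2: 25.9176.
k=3: B_{6}/(6)! × [f^{(5)}(13) − f^{(5)}(8)] = 1/30240 × (6.39302e-05 − 0.000107292) = -1.43392e-09.
Partial sum through k=3: 25.9176.
k=4: B_{8}/(8)! × [f^{(7)}(13) − f^{(7)}(8)] = −1/1209600 × (6.70662e-07 − 1.08897e-06) = 3.45822e-13.

S_4 ≈ 25.9176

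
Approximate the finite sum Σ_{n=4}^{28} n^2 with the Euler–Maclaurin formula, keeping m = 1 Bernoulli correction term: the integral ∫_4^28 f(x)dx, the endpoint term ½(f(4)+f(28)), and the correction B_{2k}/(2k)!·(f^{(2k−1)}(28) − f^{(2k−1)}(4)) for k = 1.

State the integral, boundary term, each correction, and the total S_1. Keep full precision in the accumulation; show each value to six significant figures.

Integral: ∫_4^28 x^2 dx = 7296.00.
Endpoint term: (f(4) + f(28))/2 = (16.0000 + 784.000)/2 = 400.000.
Running total after boundary: 7696.00.
k=1: B_{2}/(2)! × [f^{(1)}(28) − f^{(1)}(4)] = 1/12 × (56.0000 − 8.00000) = 4.00000.

S_1 ≈ 7700.00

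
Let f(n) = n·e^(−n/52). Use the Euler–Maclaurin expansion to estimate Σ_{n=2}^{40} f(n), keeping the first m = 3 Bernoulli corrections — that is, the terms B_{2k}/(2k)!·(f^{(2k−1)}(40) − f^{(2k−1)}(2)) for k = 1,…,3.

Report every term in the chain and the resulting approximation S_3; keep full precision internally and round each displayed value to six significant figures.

S_3 ≈ 495.453

Integral: ∫_2^40 x·e^(−x/52) dx = 485.291.
Boundary: ½(f(2) + f(40)) = ½(1.92454 + 18.5348) = 10.2297.
Running total after boundary: 495.521.
Correction k=1: B_{2}/2! · (f^{(1)}(40) − f^{(1)}(2)) = 1/12 · (0.106931 − 0.925258) = -0.0681939.
Partial sum through k=1: 495.453.
Correction k=2: B_{4}/4! · (f^{(3)}(40) − f^{(3)}(2)) = −1/720 · (0.000382274 − 0.00105392) = 9.32839e-07.
Partial sum through k=2: 495.453.
Correction k=3: B_{6}/6! · (f^{(5)}(40) − f^{(5)}(2)) = 1/30240 · (2.68123e-07 − 6.52979e-07) = -1.27267e-11.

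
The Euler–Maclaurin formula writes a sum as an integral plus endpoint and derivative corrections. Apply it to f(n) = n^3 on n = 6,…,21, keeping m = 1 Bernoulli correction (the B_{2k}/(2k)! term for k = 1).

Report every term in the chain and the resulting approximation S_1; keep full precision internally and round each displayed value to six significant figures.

The integral term ∫_6^21 x^3 dx = 48296.2.
½[f(6) + f(21)] = ½[216.000 + 9261.00] = 4738.50.
Integral + boundary = 53034.8.
Order-1 term: 1/12 · (1323.00 − 108.000) = 101.250.

S_1 ≈ 53136.0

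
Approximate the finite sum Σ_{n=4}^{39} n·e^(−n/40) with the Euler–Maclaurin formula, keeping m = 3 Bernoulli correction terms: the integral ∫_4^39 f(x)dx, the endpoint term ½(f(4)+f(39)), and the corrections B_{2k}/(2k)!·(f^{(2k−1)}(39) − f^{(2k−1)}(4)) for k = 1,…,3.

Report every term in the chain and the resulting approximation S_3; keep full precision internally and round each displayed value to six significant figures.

S_3 ≈ 409.684

The integral term ∫_4^39 x·e^(−x/40) dx = 400.586.
½[f(4) + f(39)] = ½[3.61935 + 14.7105] = 9.16493.
So far: 409.751.
k=1: B_{2}/(2)! × [f^{(1)}(39) − f^{(1)}(4)] = 1/12 × (0.00942981 − 0.814354) = -0.0670770.
Running total after k=1: 409.684.
k=2: B_{4}/(4)! × [f^{(3)}(39) − f^{(3)}(4)] = −1/720 × (0.000477384 − 0.00164002) = 1.61477e-06.
Running total after k=2: 409.684.
k=3: B_{6}/(6)! × [f^{(5)}(39) − f^{(5)}(4)] = 1/30240 × (5.93047e-07 − 1.73192e-06) = -3.76610e-11.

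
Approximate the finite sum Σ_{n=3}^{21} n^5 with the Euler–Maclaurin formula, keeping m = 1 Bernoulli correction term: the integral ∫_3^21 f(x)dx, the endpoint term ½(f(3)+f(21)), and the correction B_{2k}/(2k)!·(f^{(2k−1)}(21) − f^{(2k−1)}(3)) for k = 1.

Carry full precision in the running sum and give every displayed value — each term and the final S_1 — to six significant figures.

S_1 ≈ 1.64174e+07

Integral: ∫_3^21 x^5 dx = 1.42942e+07.
Endpoint term: (f(3) + f(21))/2 = (243.000 + 4.08410e+06)/2 = 2.04217e+06.
So far: 1.63364e+07.
k=1: B_{2}/(2)! × [f^{(1)}(21) − f^{(1)}(3)] = 1/12 × (972405 − 405.000) = 81000.0.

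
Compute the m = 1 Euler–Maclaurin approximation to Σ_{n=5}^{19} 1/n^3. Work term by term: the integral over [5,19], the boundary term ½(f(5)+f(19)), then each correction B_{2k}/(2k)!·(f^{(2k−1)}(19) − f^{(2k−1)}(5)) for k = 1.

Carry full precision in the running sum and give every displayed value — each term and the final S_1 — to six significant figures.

S_1 ≈ 0.0230859

Integral: ∫_5^19 1/x^3 dx = 0.0186150.
½[f(5) + f(19)] = ½[0.00800000 + 0.000145794] = 0.00407290.
So far: 0.0226879.
Order-1 term: 1/12 · (-2.30201e-05 − (-0.00480000)) = 0.000398082.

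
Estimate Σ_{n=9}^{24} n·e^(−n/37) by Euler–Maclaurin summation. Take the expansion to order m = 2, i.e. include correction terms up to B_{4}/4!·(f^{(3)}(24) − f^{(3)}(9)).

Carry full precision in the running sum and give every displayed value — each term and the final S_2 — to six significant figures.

The integral term ∫_9^24 x·e^(−x/37) dx = 154.655.
Endpoint term: (f(9) + f(24))/2 = (7.05673 + 12.5460)/2 = 9.80138.
Running total after boundary: 164.456.
Order-1 term: 1/12 · (0.183670 − 0.593358) = -0.0341407.
Partial sum through k=1: 164.422.
Order-2 term: −1/720 · (0.000897862 − 0.00157890) = 9.45892e-07.

S_2 ≈ 164.422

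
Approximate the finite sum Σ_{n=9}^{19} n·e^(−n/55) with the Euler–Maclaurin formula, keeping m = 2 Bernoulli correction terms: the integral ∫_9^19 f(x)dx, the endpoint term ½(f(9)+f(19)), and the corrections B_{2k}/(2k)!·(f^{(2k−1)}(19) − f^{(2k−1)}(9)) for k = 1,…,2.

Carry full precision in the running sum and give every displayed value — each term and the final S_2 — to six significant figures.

∫_9^19 x·e^(−x/55) dx evaluates to 107.512.
Endpoint term: (f(9) + f(19))/2 = (7.64146 + 13.4501)/2 = 10.5458.
Running total after boundary: 118.057.
k=1: B_{2}/(2)! × [f^{(1)}(19) − f^{(1)}(9)] = 1/12 × (0.463352 − 0.710115) = -0.0205636.
Running total after k=1: 118.037.
k=2: B_{4}/(4)! × [f^{(3)}(19) − f^{(3)}(9)] = −1/720 × (0.000621206 − 0.000796105) = 2.42915e-07.

S_2 ≈ 118.037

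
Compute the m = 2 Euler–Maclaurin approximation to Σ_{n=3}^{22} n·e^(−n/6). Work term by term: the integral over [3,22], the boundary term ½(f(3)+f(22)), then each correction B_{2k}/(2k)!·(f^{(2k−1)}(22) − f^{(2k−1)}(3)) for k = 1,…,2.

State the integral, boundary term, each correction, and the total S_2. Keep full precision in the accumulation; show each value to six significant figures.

S_2 ≈ 29.6184

The integral term ∫_3^22 x·e^(−x/6) dx = 28.4583.
Endpoint term: (f(3) + f(22))/2 = (1.81959 + 0.562354)/2 = 1.19097.
So far: 29.6493.
Correction k=1: B_{2}/2! · (f^{(1)}(22) − f^{(1)}(3)) = 1/12 · (-0.0681641 − 0.303265) = -0.0309525.
After k=1: 29.6183.
Correction k=2: B_{4}/4! · (f^{(3)}(22) − f^{(3)}(3)) = −1/720 · (-0.000473362 − 0.0421202) = 5.91577e-05.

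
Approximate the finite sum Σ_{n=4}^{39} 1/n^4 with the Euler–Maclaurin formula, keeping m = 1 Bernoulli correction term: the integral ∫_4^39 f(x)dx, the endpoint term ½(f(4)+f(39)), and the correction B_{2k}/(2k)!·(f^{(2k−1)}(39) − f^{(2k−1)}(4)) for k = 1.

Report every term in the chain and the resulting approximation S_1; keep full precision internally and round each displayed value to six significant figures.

S_1 ≈ 0.00748157

∫_4^39 1/x^4 dx evaluates to 0.00520271.
Boundary: ½(f(4) + f(39)) = ½(0.00390625 + 4.32257e-07) = 0.00195334.
So far: 0.00715606.
Correction k=1: B_{2}/2! · (f^{(1)}(39) − f^{(1)}(4)) = 1/12 · (-4.43340e-08 − (-0.00390625)) = 0.000325517.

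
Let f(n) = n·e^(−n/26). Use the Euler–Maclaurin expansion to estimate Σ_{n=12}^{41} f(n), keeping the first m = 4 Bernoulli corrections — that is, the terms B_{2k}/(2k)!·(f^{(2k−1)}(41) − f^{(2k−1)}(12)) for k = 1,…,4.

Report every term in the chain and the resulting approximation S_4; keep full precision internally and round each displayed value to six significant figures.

S_4 ≈ 270.814

∫_12^41 x·e^(−x/26) dx evaluates to 262.835.
½[f(12) + f(41)] = ½[7.56376 + 8.47100] = 8.01738.
Integral + boundary = 270.852.
k=1: B_{2}/(2)! × [f^{(1)}(41) − f^{(1)}(12)] = 1/12 × (-0.119198 − 0.339399) = -0.0382164.
After k=1: 270.814.
k=2: B_{4}/(4)! × [f^{(3)}(41) − f^{(3)}(12)] = −1/720 × (0.000434943 − 0.00236690) = 2.68328e-06.
After k=2: 270.814.
k=3: B_{6}/(6)! × [f^{(5)}(41) − f^{(5)}(12)] = 1/30240 × (1.54766e-06 − 6.25996e-06) = -1.55830e-10.
After k=3: 270.814.
k=4: B_{8}/(8)! × [f^{(7)}(41) − f^{(7)}(12)] = −1/1209600 × (3.62708e-09 − 1.33411e-08) = 8.03078e-15.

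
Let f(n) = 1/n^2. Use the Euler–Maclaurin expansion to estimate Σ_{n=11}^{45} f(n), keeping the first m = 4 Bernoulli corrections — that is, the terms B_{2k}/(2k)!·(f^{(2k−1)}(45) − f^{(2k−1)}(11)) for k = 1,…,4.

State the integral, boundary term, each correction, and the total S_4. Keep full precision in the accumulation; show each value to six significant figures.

S_4 ≈ 0.0731892

The integral term ∫_11^45 1/x^2 dx = 0.0686869.
½[f(11) + f(45)] = ½[0.00826446 + 0.000493827] = 0.00437914.
So far: 0.0730660.
Correction k=1: B_{2}/2! · (f^{(1)}(45) − f^{(1)}(11)) = 1/12 · (-2.19479e-05 − (-0.00150263)) = 0.000123390.
Partial sum through k=1: 0.0731894.
Correction k=2: B_{4}/4! · (f^{(3)}(45) − f^{(3)}(11)) = −1/720 · (-1.30061e-07 − (-0.000149021)) = -2.06793e-07.
Partial sum through k=2: 0.0731892.
Correction k=3: B_{6}/6! · (f^{(5)}(45) − f^{(5)}(11)) = 1/30240 · (-1.92684e-09 − (-3.69474e-05)) = 1.22174e-09.
Partial sum through k=3: 0.0731892.
Correction k=4: B_{8}/8! · (f^{(7)}(45) − f^{(7)}(11)) = −1/1209600 · (-5.32854e-11 − (-1.70996e-05)) = -1.41365e-11.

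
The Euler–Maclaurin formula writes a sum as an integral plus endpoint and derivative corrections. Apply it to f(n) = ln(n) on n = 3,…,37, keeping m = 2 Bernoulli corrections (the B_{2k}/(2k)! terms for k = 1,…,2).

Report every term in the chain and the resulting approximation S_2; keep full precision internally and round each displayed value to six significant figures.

S_2 ≈ 98.6375

∫_3^37 ln(x) dx evaluates to 96.3081.
Boundary: ½(f(3) + f(37)) = ½(1.09861 + 3.61092) = 2.35477.
So far: 98.6629.
Order-1 term: 1/12 · (0.0270270 − 0.333333) = -0.0255255.
Running total after k=1: 98.6374.
Order-2 term: −1/720 · (3.94843e-05 − 0.0740741) = 0.000102826.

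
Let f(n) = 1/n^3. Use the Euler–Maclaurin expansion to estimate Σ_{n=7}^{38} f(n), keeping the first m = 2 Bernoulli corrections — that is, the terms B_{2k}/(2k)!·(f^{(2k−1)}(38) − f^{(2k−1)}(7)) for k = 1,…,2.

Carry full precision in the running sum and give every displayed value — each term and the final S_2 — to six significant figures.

The integral term ∫_7^38 1/x^3 dx = 0.00985782.
Endpoint term: (f(7) + f(38))/2 = (0.00291545 + 1.82242e-05)/2 = 0.00146684.
Integral + boundary = 0.0113247.
k=1: B_{2}/(2)! × [f^{(1)}(38) − f^{(1)}(7)] = 1/12 × (-1.43876e-06 − (-0.00124948)) = 0.000104003.
After k=1: 0.0114287.
k=2: B_{4}/(4)! × [f^{(3)}(38) − f^{(3)}(7)] = −1/720 × (-1.99274e-08 − (-0.000509992)) = -7.08294e-07.

S_2 ≈ 0.0114280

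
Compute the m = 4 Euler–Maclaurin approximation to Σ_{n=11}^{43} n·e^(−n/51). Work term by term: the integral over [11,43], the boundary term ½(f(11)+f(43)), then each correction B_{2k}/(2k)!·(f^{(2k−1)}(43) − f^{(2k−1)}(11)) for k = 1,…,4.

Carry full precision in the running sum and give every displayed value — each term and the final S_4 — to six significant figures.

S_4 ≈ 499.036

∫_11^43 x·e^(−x/51) dx evaluates to 485.397.
Endpoint term: (f(11) + f(43))/2 = (8.86587 + 18.5054)/2 = 13.6856.
So far: 499.083.
Correction k=1: B_{2}/2! · (f^{(1)}(43) − f^{(1)}(11)) = 1/12 · (0.0675072 − 0.632148) = -0.0470534.
Running total after k=1: 499.036.
Correction k=2: B_{4}/4! · (f^{(3)}(43) − f^{(3)}(11)) = −1/720 · (0.000356872 − 0.000862793) = 7.02668e-07.
Running total after k=2: 499.036.
Correction k=3: B_{6}/6! · (f^{(5)}(43) − f^{(5)}(11)) = 1/30240 · (2.64433e-07 − 5.69990e-07) = -1.01044e-11.
Running total after k=3: 499.036.
Correction k=4: B_{8}/8! · (f^{(7)}(43) − f^{(7)}(11)) = −1/1209600 · (1.50580e-10 − 3.10752e-10) = 1.32417e-16.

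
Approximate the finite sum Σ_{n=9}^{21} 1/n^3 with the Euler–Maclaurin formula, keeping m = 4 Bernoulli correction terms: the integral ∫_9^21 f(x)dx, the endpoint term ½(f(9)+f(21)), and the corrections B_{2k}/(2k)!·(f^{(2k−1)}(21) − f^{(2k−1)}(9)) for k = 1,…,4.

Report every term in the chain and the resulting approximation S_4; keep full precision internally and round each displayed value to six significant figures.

The integral term ∫_9^21 1/x^3 dx = 0.00503905.
Endpoint term: (f(9) + f(21))/2 = (0.00137174 + 0.000107980)/2 = 0.000739861.
So far: 0.00577891.
Order-1 term: 1/12 · (-1.54257e-05 − (-0.000457247)) = 3.68185e-05.
After k=1: 0.00581573.
Order-2 term: −1/720 · (-6.99577e-07 − (-0.000112901)) = -1.55835e-07.
After k=2: 0.00581558.
Order-3 term: 1/30240 · (-6.66264e-08 − (-5.85410e-05)) = 1.93368e-09.
After k=3: 0.00581558.
Order-4 term: −1/1209600 · (-1.08778e-08 − (-5.20365e-05)) = -4.30106e-11.

S_4 ≈ 0.00581558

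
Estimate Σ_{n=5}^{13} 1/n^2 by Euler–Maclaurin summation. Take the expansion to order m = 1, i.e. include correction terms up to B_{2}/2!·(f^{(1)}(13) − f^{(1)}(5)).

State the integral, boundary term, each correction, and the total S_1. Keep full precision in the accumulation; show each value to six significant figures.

S_1 ≈ 0.147293

Integral: ∫_5^13 1/x^2 dx = 0.123077.
Boundary: ½(f(5) + f(13)) = ½(0.0400000 + 0.00591716) = 0.0229586.
Integral + boundary = 0.146036.
Order-1 term: 1/12 · (-0.000910332 − (-0.0160000)) = 0.00125747.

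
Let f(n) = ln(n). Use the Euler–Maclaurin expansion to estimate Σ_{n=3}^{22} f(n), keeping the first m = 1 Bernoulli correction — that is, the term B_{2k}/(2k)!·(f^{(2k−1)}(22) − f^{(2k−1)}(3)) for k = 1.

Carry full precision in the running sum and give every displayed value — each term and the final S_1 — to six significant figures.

∫_3^22 ln(x) dx evaluates to 45.7071.
Boundary: ½(f(3) + f(22)) = ½(1.09861 + 3.09104) = 2.09483.
Integral + boundary = 47.8019.
Order-1 term: 1/12 · (0.0454545 − 0.333333) = -0.0239899.

S_1 ≈ 47.7779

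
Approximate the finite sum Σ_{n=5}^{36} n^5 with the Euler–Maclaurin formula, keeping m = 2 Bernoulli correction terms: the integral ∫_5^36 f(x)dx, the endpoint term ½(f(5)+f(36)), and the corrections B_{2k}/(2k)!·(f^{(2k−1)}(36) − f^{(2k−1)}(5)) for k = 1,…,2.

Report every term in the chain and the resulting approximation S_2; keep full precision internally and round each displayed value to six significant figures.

S_2 ≈ 3.93729e+08

∫_5^36 x^5 dx evaluates to 3.62794e+08.
½[f(5) + f(36)] = ½[3125.00 + 6.04662e+07] = 3.02347e+07.
Running total after boundary: 3.93029e+08.
Correction k=1: B_{2}/2! · (f^{(1)}(36) − f^{(1)}(5)) = 1/12 · (8.39808e+06 − 3125.00) = 699580.
Partial sum through k=1: 3.93729e+08.
Correction k=2: B_{4}/4! · (f^{(3)}(36) − f^{(3)}(5)) = −1/720 · (77760.0 − 1500.00) = -105.917.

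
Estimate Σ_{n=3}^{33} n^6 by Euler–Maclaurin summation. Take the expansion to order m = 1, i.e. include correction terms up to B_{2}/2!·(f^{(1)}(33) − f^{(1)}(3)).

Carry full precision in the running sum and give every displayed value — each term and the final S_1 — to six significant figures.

Integral: ∫_3^33 x^6 dx = 6.08835e+09.
½[f(3) + f(33)] = ½[729.000 + 1.29147e+09] = 6.45734e+08.
Running total after boundary: 6.73408e+09.
Order-1 term: 1/12 · (2.34812e+08 − 1458.00) = 1.95676e+07.

S_1 ≈ 6.75365e+09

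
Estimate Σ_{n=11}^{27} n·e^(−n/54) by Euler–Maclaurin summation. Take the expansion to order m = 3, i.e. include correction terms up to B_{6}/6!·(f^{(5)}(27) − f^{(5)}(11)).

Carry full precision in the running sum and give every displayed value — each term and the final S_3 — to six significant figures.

The integral term ∫_11^27 x·e^(−x/54) dx = 210.156.
Boundary: ½(f(11) + f(27)) = ½(8.97274 + 16.3763) = 12.6745.
Running total after boundary: 222.831.
Correction k=1: B_{2}/2! · (f^{(1)}(27) − f^{(1)}(11)) = 1/12 · (0.303265 − 0.649542) = -0.0288564.
After k=1: 222.802.
Correction k=2: B_{4}/4! · (f^{(3)}(27) − f^{(3)}(11)) = −1/720 · (0.000520002 − 0.000782219) = 3.64190e-07.
After k=2: 222.802.
Correction k=3: B_{6}/6! · (f^{(5)}(27) − f^{(5)}(11)) = 1/30240 · (3.20989e-07 − 4.60112e-07) = -4.60063e-12.

S_3 ≈ 222.802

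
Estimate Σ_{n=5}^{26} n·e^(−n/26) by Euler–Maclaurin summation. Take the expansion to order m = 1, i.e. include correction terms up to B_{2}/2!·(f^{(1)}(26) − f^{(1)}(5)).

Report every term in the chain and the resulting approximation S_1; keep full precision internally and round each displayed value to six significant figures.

Integral: ∫_5^26 x·e^(−x/26) dx = 167.620.
Endpoint term: (f(5) + f(26))/2 = (4.12526 + 9.56487)/2 = 6.84507.
Integral + boundary = 174.465.
Correction k=1: B_{2}/2! · (f^{(1)}(26) − f^{(1)}(5)) = 1/12 · (0.00000 − 0.666389) = -0.0555324.

S_1 ≈ 174.409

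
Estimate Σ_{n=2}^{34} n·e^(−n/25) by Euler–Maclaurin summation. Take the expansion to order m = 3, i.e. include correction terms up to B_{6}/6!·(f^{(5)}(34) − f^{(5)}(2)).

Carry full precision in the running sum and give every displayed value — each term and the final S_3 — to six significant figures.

∫_2^34 x·e^(−x/25) dx evaluates to 244.529.
Boundary: ½(f(2) + f(34)) = ½(1.84623 + 8.72647) = 5.28635.
Integral + boundary = 249.815.
Order-1 term: 1/12 · (-0.0923979 − 0.849267) = -0.0784721.
After k=1: 249.737.
Order-2 term: −1/720 · (0.000673478 − 0.00431280) = 5.05461e-06.
After k=2: 249.737.
Order-3 term: 1/30240 · (2.39167e-06 − 1.16268e-05) = -3.05396e-10.

S_3 ≈ 249.737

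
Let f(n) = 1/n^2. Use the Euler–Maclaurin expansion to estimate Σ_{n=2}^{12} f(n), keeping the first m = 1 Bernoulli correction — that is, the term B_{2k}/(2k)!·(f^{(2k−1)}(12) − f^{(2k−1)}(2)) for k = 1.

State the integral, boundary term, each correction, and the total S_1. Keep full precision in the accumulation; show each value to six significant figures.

The integral term ∫_2^12 1/x^2 dx = 0.416667.
½[f(2) + f(12)] = ½[0.250000 + 0.00694444] = 0.128472.
Running total after boundary: 0.545139.
Correction k=1: B_{2}/2! · (f^{(1)}(12) − f^{(1)}(2)) = 1/12 · (-0.00115741 − (-0.250000)) = 0.0207369.

S_1 ≈ 0.565876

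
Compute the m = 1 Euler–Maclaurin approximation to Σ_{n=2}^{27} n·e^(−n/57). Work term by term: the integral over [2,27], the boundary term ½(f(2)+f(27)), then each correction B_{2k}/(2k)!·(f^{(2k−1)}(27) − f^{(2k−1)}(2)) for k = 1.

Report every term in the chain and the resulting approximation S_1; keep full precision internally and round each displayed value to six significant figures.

The integral term ∫_2^27 x·e^(−x/57) dx = 265.540.
Endpoint term: (f(2) + f(27))/2 = (1.93104 + 16.8130)/2 = 9.37202.
Running total after boundary: 274.912.
k=1: B_{2}/(2)! × [f^{(1)}(27) − f^{(1)}(2)] = 1/12 × (0.327739 − 0.931643) = -0.0503253.

S_1 ≈ 274.862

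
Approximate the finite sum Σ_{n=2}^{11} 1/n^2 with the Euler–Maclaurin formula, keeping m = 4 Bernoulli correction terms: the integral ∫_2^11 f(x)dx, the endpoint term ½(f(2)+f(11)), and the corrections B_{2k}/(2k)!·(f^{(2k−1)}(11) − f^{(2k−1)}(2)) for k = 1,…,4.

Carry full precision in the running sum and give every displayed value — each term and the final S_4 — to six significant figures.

The integral term ∫_2^11 1/x^2 dx = 0.409091.
½[f(2) + f(11)] = ½[0.250000 + 0.00826446] = 0.129132.
Integral + boundary = 0.538223.
Correction k=1: B_{2}/2! · (f^{(1)}(11) − f^{(1)}(2)) = 1/12 · (-0.00150263 − (-0.250000)) = 0.0207081.
Running total after k=1: 0.558931.
Correction k=2: B_{4}/4! · (f^{(3)}(11) − f^{(3)}(2)) = −1/720 · (-0.000149021 − (-0.750000)) = -0.00104146.
Running total after k=2: 0.557890.
Correction k=3: B_{6}/6! · (f^{(5)}(11) − f^{(5)}(2)) = 1/30240 · (-3.69474e-05 − (-5.62500)) = 0.000186011.
Running total after k=3: 0.558076.
Correction k=4: B_{8}/8! · (f^{(7)}(11) − f^{(7)}(2)) = −1/1209600 · (-1.70996e-05 − (-78.7500)) = -6.51042e-05.

S_4 ≈ 0.558011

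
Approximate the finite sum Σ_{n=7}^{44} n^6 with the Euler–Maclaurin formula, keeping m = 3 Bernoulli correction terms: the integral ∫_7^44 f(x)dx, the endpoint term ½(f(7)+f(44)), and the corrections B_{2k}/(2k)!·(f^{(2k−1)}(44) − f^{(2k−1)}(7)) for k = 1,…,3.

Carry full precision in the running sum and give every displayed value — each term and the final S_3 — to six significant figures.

The integral term ∫_7^44 x^6 dx = 4.56110e+10.
Boundary: ½(f(7) + f(44)) = ½(117649 + 7.25631e+09) = 3.62822e+09.
So far: 4.92392e+10.
k=1: B_{2}/(2)! × [f^{(1)}(44) − f^{(1)}(7)] = 1/12 × (9.89497e+08 − 100842) = 8.24497e+07.
Running total after k=1: 4.93217e+10.
k=2: B_{4}/(4)! × [f^{(3)}(44) − f^{(3)}(7)] = −1/720 × (1.02221e+07 − 41160.0) = -14140.2.
Running total after k=2: 4.93216e+10.
k=3: B_{6}/(6)! × [f^{(5)}(44) − f^{(5)}(7)] = 1/30240 × (31680.0 − 5040.00) = 0.880952.

S_3 ≈ 4.93216e+10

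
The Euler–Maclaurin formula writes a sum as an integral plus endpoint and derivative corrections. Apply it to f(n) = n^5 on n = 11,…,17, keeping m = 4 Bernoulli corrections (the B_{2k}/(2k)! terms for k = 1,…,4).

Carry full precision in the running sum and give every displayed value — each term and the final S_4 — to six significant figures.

∫_11^17 x^5 dx evaluates to 3.72767e+06.
Boundary: ½(f(11) + f(17)) = ½(161051 + 1.41986e+06) = 790454.
Running total after boundary: 4.51812e+06.
k=1: B_{2}/(2)! × [f^{(1)}(17) − f^{(1)}(11)] = 1/12 × (417605 − 73205.0) = 28700.0.
Partial sum through k=1: 4.54682e+06.
k=2: B_{4}/(4)! × [f^{(3)}(17) − f^{(3)}(11)] = −1/720 × (17340.0 − 7260.00) = -14.0000.
Partial sum through k=2: 4.54681e+06.
k=3: B_{6}/(6)! × [f^{(5)}(17) − f^{(5)}(11)] = 1/30240 × (120.000 − 120.000) = 0.00000.
Partial sum through k=3: 4.54681e+06.
k=4: B_{8}/(8)! × [f^{(7)}(17) − f^{(7)}(11)] = −1/1209600 × (0.00000 − 0.00000) = 0.00000.

S_4 ≈ 4.54681e+06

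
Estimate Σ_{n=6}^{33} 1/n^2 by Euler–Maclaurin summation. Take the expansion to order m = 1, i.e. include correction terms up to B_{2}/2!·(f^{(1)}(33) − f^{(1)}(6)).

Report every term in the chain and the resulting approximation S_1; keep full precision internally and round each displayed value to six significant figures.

Integral: ∫_6^33 1/x^2 dx = 0.136364.
½[f(6) + f(33)] = ½[0.0277778 + 0.000918274] = 0.0143480.
Integral + boundary = 0.150712.
Correction k=1: B_{2}/2! · (f^{(1)}(33) − f^{(1)}(6)) = 1/12 · (-5.56529e-05 − (-0.00925926)) = 0.000766967.

S_1 ≈ 0.151479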